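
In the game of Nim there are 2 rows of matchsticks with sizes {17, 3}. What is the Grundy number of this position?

In binary:
  10001  (17)
  00011  (3)
  -----
  10010  (18)

18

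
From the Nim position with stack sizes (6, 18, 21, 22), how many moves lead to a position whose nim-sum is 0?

Compute the nim-sum pairwise:
6 ⊕ 18 = 20
20 ⊕ 21 = 1
1 ⊕ 22 = 23
The overall nim-sum is X = 23. A stack of size p has a winning move iff p XOR X < p (reduce it to p XOR X).
  6: 6 XOR 23 = 17 ≥ 6 — no move.
  18: 18 XOR 23 = 5 < 18 — winning move (to 5).
  21: 21 XOR 23 = 2 < 21 — winning move (to 2).
  22: 22 XOR 23 = 1 < 22 — winning move (to 1).
That gives 3 winning moves.

3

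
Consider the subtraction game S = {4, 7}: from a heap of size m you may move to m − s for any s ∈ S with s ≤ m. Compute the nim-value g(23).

Build the Grundy sequence with g(k) = mex{g(k−s) : s ∈ {4, 7}, s ≤ k}:
k:     0  1  2  3  4  5  6  7  8  9 10 11 12 13 14 15 16 17 18 19 20 21 22 23
g(k):  0  0  0  0  1  1  1  1  2  2  2  0  0  0  0  1  1  1  1  2  2  2  0  0
So g(23) = 0.

0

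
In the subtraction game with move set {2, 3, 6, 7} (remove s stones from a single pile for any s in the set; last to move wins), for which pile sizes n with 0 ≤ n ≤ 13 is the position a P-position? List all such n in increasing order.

0, 1, 5, 9, 10

Grundy values for subtraction set {2, 3, 6, 7}:
g(0) = mex{} = 0
g(1) = mex{} = 0
g(2) = mex{0} = 1
g(3) = mex{0} = 1
g(4) = mex{0,1} = 2
g(5) = mex{1} = 0
g(6) = mex{0,1,2} = 3
g(7) = mex{0,2} = 1
g(8) = mex{0,1,3} = 2
g(9) = mex{1,3} = 0
g(10) = mex{1,2} = 0
g(11) = mex{0,2} = 1
g(12) = mex{0,3} = 1
g(13) = mex{0,1,3} = 2
The P-positions (g = 0) in 0..13 are 0, 1, 5, 9, 10.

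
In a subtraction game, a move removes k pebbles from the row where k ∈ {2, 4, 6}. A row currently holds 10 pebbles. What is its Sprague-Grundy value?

1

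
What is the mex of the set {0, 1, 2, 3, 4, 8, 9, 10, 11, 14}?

5

The values 0, 1, 2, 3, 4 are all present; 5 is the first non-negative integer missing from the set.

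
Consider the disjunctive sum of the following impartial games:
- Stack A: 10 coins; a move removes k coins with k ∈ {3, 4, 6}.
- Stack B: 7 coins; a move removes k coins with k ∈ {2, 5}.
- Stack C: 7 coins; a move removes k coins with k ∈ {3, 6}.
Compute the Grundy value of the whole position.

2

For stack A, compute g(0), g(1), … with moves {3, 4, 6}:
g(0) = mex{} = 0
g(1) = mex{} = 0
g(2) = mex{} = 0
g(3) = mex{0} = 1
g(4) = mex{0} = 1
g(5) = mex{0} = 1
g(6) = mex{0,1} = 2
g(7) = mex{0,1} = 2
g(8) = mex{0,1} = 2
g(9) = mex{1,2} = 0
g(10) = mex{1,2} = 0
So g(10) = 0.
For stack B, compute g(0), g(1), … with moves {2, 5}:
k:     0  1  2  3  4  5  6  7
g(k):  0  0  1  1  0  2  1  0
So g(7) = 0.
Grundy values for stack C (subtraction set {3, 6}):
g(0) = mex{} = 0
g(1) = mex{} = 0
g(2) = mex{} = 0
g(3) = mex{0} = 1
g(4) = mex{0} = 1
g(5) = mex{0} = 1
g(6) = mex{0,1} = 2
g(7) = mex{0,1} = 2
So g(7) = 2.
By the Sprague-Grundy theorem, the Grundy value of a sum of independent games is the XOR of the component values.
Combined value = 0 XOR 0 XOR 2 = 2.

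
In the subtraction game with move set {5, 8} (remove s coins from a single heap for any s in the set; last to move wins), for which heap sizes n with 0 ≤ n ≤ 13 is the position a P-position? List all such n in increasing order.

Grundy values for subtraction set {5, 8}:
k:     0  1  2  3  4  5  6  7  8  9 10 11 12 13
g(k):  0  0  0  0  0  1  1  1  1  1  2  2  2  0
The P-positions (g = 0) in 0..13 are 0, 1, 2, 3, 4, 13.

0, 1, 2, 3, 4, 13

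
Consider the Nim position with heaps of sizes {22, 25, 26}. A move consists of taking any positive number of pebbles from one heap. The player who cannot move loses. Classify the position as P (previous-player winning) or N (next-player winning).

Compute the nim-sum pairwise:
22 XOR 25 = 15
15 XOR 26 = 21
The nim-sum is 21 ≠ 0, so this is an N-position: the player to move can win.

N-position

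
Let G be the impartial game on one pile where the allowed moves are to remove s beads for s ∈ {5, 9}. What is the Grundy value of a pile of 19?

1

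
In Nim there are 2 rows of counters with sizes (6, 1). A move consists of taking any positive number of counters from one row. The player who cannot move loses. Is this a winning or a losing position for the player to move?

Write each in binary and XOR column by column:
  110  (6)
  001  (1)
  ---
  111  (7)
The nim-sum is 7 ≠ 0, so this is an N-position: the player to move can win.

Winning position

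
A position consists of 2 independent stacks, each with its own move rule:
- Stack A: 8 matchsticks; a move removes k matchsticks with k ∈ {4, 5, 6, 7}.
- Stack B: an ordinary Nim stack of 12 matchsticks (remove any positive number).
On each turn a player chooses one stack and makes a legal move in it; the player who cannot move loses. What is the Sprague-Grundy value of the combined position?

14

Build the Grundy sequence for stack A with g(k) = mex{g(k−s) : s ∈ {4, 5, 6, 7}, s ≤ k}:
k:     0  1  2  3  4  5  6  7  8
g(k):  0  0  0  0  1  1  1  1  2
So g(8) = 2.
Stack B is a plain Nim stack of size 12, so its Grundy value is 12.
The value of a disjunctive sum is the nim-sum of the parts.
Combined value = 2 ⊕ 12 = 14.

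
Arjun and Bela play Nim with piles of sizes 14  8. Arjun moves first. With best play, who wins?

Arjun wins

Compute the nim-sum pairwise:
14 ⊕ 8 = 6
The nim-sum is 6 ≠ 0, so this is an N-position: the player to move can win; Arjun has a winning move.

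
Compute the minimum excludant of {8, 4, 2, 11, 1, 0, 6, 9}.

3

The values 0, 1, 2 are all present; 3 is the first non-negative integer missing from the set.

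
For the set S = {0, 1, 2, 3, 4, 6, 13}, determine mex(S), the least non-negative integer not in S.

5

The values 0, 1, 2, 3, 4 are all present; 5 is the first non-negative integer missing from the set.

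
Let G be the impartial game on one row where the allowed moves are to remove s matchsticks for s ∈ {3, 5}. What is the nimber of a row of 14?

2

Compute g(0), g(1), … for moves {3, 5}:
k:     0  1  2  3  4  5  6  7  8  9 10 11 12 13 14
g(k):  0  0  0  1  1  1  2  2  0  0  0  1  1  1  2
So g(14) = 2.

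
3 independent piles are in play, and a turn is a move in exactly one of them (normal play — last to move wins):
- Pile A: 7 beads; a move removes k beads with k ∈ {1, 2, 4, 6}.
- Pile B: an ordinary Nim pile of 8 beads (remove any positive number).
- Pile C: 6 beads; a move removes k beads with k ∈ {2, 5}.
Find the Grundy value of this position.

For pile A, compute g(0), g(1), … with moves {1, 2, 4, 6}:
k:     0  1  2  3  4  5  6  7
g(k):  0  1  2  0  1  2  3  4
So g(7) = 4.
Pile B is a plain Nim pile of size 8, so its Grundy value is 8.
Grundy values for pile C (subtraction set {2, 5}):
k:     0  1  2  3  4  5  6
g(k):  0  0  1  1  0  2  1
So g(6) = 1.
By the Sprague-Grundy theorem, the Grundy value of a sum of independent games is the XOR of the component values.
Combined value = 4 XOR 8 XOR 1 = 13.

13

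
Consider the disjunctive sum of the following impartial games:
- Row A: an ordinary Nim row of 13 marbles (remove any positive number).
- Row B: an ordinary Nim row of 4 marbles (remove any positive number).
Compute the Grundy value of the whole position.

9

Row A is a plain Nim row of size 13, so its Grundy value is 13.
Row B is a plain Nim row of size 4, so its Grundy value is 4.
By the Sprague-Grundy theorem, the Grundy value of a sum of independent games is the XOR of the component values.
Combined value = 13 ⊕ 4 = 9.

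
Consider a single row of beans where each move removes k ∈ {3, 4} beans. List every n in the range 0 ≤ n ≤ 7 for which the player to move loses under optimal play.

0, 1, 2, 7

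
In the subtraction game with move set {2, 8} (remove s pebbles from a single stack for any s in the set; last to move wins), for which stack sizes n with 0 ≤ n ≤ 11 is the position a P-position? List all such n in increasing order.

0, 1, 4, 5, 10, 11

Grundy values for subtraction set {2, 8}:
g(0) = mex{} = 0
g(1) = mex{} = 0
g(2) = mex{0} = 1
g(3) = mex{0} = 1
g(4) = mex{1} = 0
g(5) = mex{1} = 0
g(6) = mex{0} = 1
g(7) = mex{0} = 1
g(8) = mex{0,1} = 2
g(9) = mex{0,1} = 2
g(10) = mex{1,2} = 0
g(11) = mex{1,2} = 0
The P-positions (g = 0) in 0..11 are 0, 1, 4, 5, 10, 11.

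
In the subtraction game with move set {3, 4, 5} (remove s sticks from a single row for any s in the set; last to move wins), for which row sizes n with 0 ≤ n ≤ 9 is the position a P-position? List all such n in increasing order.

Compute g(0), g(1), … for moves {3, 4, 5}:
g(0) = mex{} = 0
g(1) = mex{} = 0
g(2) = mex{} = 0
g(3) = mex{0} = 1
g(4) = mex{0} = 1
g(5) = mex{0} = 1
g(6) = mex{0,1} = 2
g(7) = mex{0,1} = 2
g(8) = mex{1} = 0
g(9) = mex{1,2} = 0
The P-positions (g = 0) in 0..9 are 0, 1, 2, 8, 9.

0, 1, 2, 8, 9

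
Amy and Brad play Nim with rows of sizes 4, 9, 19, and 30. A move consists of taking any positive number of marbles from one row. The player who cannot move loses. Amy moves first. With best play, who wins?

Brad wins

Nim-sum: 4 XOR 9 XOR 19 XOR 30 = 0.
The nim-sum is 0, so this is a P-position: the player to move is in a losing position under optimal play; Amy is about to move from it and so loses — Brad wins.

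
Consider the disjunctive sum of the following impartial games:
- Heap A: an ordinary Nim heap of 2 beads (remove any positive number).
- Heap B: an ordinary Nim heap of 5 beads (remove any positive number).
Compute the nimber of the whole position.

7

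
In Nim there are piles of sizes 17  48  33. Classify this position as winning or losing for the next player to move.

Compute the nim-sum pairwise:
17 XOR 48 = 33
33 XOR 33 = 0
The nim-sum is 0, so this is a P-position: the player to move is in a losing position under optimal play.

Losing position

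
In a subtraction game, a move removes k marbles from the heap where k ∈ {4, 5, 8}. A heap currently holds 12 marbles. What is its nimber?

0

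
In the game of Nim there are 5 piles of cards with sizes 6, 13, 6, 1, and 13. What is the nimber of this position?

1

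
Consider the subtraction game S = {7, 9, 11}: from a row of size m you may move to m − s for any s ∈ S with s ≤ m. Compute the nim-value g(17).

2

Build the Grundy sequence with g(k) = mex{g(k−s) : s ∈ {7, 9, 11}, s ≤ k}:
k:     0  1  2  3  4  5  6  7  8  9 10 11 12 13 14 15 16 17
g(k):  0  0  0  0  0  0  0  1  1  1  1  1  1  1  2  2  2  2
So g(17) = 2.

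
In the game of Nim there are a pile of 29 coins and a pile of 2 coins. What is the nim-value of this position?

31

Bitwise XOR of the heap sizes:
  11101  (29)
  00010  (2)
  -----
  11111  (31)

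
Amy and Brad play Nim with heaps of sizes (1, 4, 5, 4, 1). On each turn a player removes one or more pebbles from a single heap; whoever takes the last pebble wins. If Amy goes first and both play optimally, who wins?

Amy wins

Nim-sum: 1 ^ 4 ^ 5 ^ 4 ^ 1 = 5.
The nim-sum is 5 ≠ 0, so this is an N-position: the player to move can win; Amy has a winning move.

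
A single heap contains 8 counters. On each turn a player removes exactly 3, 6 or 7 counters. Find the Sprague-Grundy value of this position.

Compute g(0), g(1), … for moves {3, 6, 7}:
g(0) = mex{} = 0
g(1) = mex{} = 0
g(2) = mex{} = 0
g(3) = mex{0} = 1
g(4) = mex{0} = 1
g(5) = mex{0} = 1
g(6) = mex{0,1} = 2
g(7) = mex{0,1} = 2
g(8) = mex{0,1} = 2
So g(8) = 2.

2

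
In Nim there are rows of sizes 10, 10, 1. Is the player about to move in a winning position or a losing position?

Winning position

Write each in binary and XOR column by column:
  1010  (10)
  1010  (10)
  0001  (1)
  ----
  0001  (1)
The nim-sum is 1 ≠ 0, so this is an N-position: the player to move can win.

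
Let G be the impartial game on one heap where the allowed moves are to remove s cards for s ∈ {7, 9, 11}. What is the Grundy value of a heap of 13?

1

Grundy values for subtraction set {7, 9, 11}:
g(0) = mex{} = 0
g(1) = mex{} = 0
g(2) = mex{} = 0
g(3) = mex{} = 0
g(4) = mex{} = 0
g(5) = mex{} = 0
g(6) = mex{} = 0
g(7) = mex{0} = 1
g(8) = mex{0} = 1
g(9) = mex{0} = 1
g(10) = mex{0} = 1
g(11) = mex{0} = 1
g(12) = mex{0} = 1
g(13) = mex{0} = 1
So g(13) = 1.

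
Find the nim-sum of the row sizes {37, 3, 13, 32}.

Write each in binary and XOR column by column:
  100101  (37)
  000011  (3)
  001101  (13)
  100000  (32)
  ------
  001011  (11)

11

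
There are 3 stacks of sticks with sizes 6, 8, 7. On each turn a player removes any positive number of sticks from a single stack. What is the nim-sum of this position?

9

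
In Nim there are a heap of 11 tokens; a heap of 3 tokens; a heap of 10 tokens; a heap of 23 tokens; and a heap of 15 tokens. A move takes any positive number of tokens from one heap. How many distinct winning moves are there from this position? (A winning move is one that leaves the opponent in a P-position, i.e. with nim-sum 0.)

1

Nim-sum: 11 ^ 3 ^ 10 ^ 23 ^ 15 = 26.
The overall nim-sum is X = 26. A heap of size p has a winning move iff p XOR X < p (reduce it to p XOR X).
  11: 11 XOR 26 = 17 ≥ 11 — no move.
  3: 3 XOR 26 = 25 ≥ 3 — no move.
  10: 10 XOR 26 = 16 ≥ 10 — no move.
  23: 23 XOR 26 = 13 < 23 — winning move (to 13).
  15: 15 XOR 26 = 21 ≥ 15 — no move.
That gives 1 winning move.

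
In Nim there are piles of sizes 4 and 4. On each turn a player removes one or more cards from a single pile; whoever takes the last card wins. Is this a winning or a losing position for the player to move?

Write each in binary and XOR column by column:
  100  (4)
  100  (4)
  ---
  000  (0)
The nim-sum is 0, so this is a P-position: the player to move is in a losing position under optimal play.

Losing position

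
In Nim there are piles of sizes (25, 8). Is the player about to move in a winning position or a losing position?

Winning position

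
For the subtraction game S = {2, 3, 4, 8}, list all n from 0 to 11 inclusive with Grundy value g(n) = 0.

0, 1, 6, 7

Grundy values for subtraction set {2, 3, 4, 8}:
k:     0  1  2  3  4  5  6  7  8  9 10 11
g(k):  0  0  1  1  2  2  0  0  1  1  2  2
The P-positions (g = 0) in 0..11 are 0, 1, 6, 7.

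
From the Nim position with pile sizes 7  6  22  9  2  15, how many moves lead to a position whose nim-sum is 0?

Compute the nim-sum pairwise:
7 ^ 6 = 1
1 ^ 22 = 23
23 ^ 9 = 30
30 ^ 2 = 28
28 ^ 15 = 19
The overall nim-sum is X = 19. A pile of size p has a winning move iff p XOR X < p (reduce it to p XOR X).
  7: 7 XOR 19 = 20 ≥ 7 — no move.
  6: 6 XOR 19 = 21 ≥ 6 — no move.
  22: 22 XOR 19 = 5 < 22 — winning move (to 5).
  9: 9 XOR 19 = 26 ≥ 9 — no move.
  2: 2 XOR 19 = 17 ≥ 2 — no move.
  15: 15 XOR 19 = 28 ≥ 15 — no move.
That gives 1 winning move.

1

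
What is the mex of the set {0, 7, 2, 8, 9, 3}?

0 is in the set but 1 is not, so the mex is 1.

1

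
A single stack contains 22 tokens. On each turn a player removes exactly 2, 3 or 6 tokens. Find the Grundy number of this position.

2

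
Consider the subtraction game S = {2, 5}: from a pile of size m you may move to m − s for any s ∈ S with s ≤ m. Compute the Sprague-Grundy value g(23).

Build the Grundy sequence with g(k) = mex{g(k−s) : s ∈ {2, 5}, s ≤ k}:
k:     0  1  2  3  4  5  6  7  8  9 10 11 12 13 14 15 16 17 18 19 20 21 22 23
g(k):  0  0  1  1  0  2  1  0  0  1  1  0  2  1  0  0  1  1  0  2  1  0  0  1
So g(23) = 1.

1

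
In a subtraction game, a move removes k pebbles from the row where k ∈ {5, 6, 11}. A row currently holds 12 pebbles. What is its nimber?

2

Compute g(0), g(1), … for moves {5, 6, 11}:
g(0) = mex{} = 0
g(1) = mex{} = 0
g(2) = mex{} = 0
g(3) = mex{} = 0
g(4) = mex{} = 0
g(5) = mex{0} = 1
g(6) = mex{0} = 1
g(7) = mex{0} = 1
g(8) = mex{0} = 1
g(9) = mex{0} = 1
g(10) = mex{0,1} = 2
g(11) = mex{0,1} = 2
g(12) = mex{0,1} = 2
So g(12) = 2.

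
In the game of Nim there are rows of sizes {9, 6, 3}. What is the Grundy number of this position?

12

Bitwise XOR of the heap sizes:
  1001  (9)
  0110  (6)
  0011  (3)
  ----
  1100  (12)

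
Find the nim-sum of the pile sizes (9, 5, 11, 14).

9

Compute the nim-sum pairwise:
9 ^ 5 = 12
12 ^ 11 = 7
7 ^ 14 = 9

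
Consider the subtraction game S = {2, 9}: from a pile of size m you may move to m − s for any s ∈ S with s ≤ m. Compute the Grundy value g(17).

Build the Grundy sequence with g(k) = mex{g(k−s) : s ∈ {2, 9}, s ≤ k}:
k:     0  1  2  3  4  5  6  7  8  9 10 11 12 13 14 15 16 17
g(k):  0  0  1  1  0  0  1  1  0  2  1  0  0  1  1  0  0  1
So g(17) = 1.

1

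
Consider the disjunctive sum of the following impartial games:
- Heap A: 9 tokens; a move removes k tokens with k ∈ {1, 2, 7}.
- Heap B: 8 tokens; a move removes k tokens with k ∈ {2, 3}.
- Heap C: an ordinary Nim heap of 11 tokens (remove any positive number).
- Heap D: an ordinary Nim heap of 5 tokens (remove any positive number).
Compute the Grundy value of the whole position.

15

Grundy values for heap A (subtraction set {1, 2, 7}):
g(0) = mex{} = 0
g(1) = mex{0} = 1
g(2) = mex{0,1} = 2
g(3) = mex{1,2} = 0
g(4) = mex{0,2} = 1
g(5) = mex{0,1} = 2
g(6) = mex{1,2} = 0
g(7) = mex{0,2} = 1
g(8) = mex{0,1} = 2
g(9) = mex{1,2} = 0
So g(9) = 0.
For heap B, compute g(0), g(1), … with moves {2, 3}:
k:     0  1  2  3  4  5  6  7  8
g(k):  0  0  1  1  2  0  0  1  1
So g(8) = 1.
Heap C is a plain Nim heap of size 11, so its Grundy value is 11.
Heap D is a plain Nim heap of size 5, so its Grundy value is 5.
By the Sprague-Grundy theorem, the Grundy value of a sum of independent games is the XOR of the component values.
Combined value = 0 XOR 1 XOR 11 XOR 5 = 15.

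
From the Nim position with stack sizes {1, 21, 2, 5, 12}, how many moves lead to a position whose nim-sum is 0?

Compute the nim-sum pairwise:
1 ⊕ 21 = 20
20 ⊕ 2 = 22
22 ⊕ 5 = 19
19 ⊕ 12 = 31
The overall nim-sum is X = 31. A stack of size p has a winning move iff p XOR X < p (reduce it to p XOR X).
  1: 1 XOR 31 = 30 ≥ 1 — no move.
  21: 21 XOR 31 = 10 < 21 — winning move (to 10).
  2: 2 XOR 31 = 29 ≥ 2 — no move.
  5: 5 XOR 31 = 26 ≥ 5 — no move.
  12: 12 XOR 31 = 19 ≥ 12 — no move.
That gives 1 winning move.

1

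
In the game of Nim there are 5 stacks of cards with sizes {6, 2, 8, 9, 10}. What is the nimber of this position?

15

Compute the nim-sum pairwise:
6 ^ 2 = 4
4 ^ 8 = 12
12 ^ 9 = 5
5 ^ 10 = 15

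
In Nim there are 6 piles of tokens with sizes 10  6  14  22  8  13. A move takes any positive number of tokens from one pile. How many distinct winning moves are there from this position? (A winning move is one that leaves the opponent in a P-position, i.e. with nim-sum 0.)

In binary:
  01010  (10)
  00110  (6)
  01110  (14)
  10110  (22)
  01000  (8)
  01101  (13)
  -----
  10001  (17)
The overall nim-sum is X = 17. A pile of size p has a winning move iff p XOR X < p (reduce it to p XOR X).
  10: 10 XOR 17 = 27 ≥ 10 — no move.
  6: 6 XOR 17 = 23 ≥ 6 — no move.
  14: 14 XOR 17 = 31 ≥ 14 — no move.
  22: 22 XOR 17 = 7 < 22 — winning move (to 7).
  8: 8 XOR 17 = 25 ≥ 8 — no move.
  13: 13 XOR 17 = 28 ≥ 13 — no move.
That gives 1 winning move.

1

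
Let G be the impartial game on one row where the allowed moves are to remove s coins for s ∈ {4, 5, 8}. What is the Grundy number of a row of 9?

2

Grundy values for subtraction set {4, 5, 8}:
g(0) = mex{} = 0
g(1) = mex{} = 0
g(2) = mex{} = 0
g(3) = mex{} = 0
g(4) = mex{0} = 1
g(5) = mex{0} = 1
g(6) = mex{0} = 1
g(7) = mex{0} = 1
g(8) = mex{0,1} = 2
g(9) = mex{0,1} = 2
So g(9) = 2.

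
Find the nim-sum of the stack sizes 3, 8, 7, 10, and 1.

Compute the nim-sum pairwise:
3 ⊕ 8 = 11
11 ⊕ 7 = 12
12 ⊕ 10 = 6
6 ⊕ 1 = 7

7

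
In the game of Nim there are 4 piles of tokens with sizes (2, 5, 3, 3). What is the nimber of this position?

7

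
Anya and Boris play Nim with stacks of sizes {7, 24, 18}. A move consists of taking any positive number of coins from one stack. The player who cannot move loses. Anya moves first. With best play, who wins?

Compute the nim-sum pairwise:
7 XOR 24 = 31
31 XOR 18 = 13
The nim-sum is 13 ≠ 0, so this is an N-position: the player to move can win; Anya has a winning move.

Anya wins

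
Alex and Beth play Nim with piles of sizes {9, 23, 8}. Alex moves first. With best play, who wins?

Alex wins

Nim-sum: 9 ^ 23 ^ 8 = 22.
The nim-sum is 22 ≠ 0, so this is an N-position: the player to move can win; Alex has a winning move.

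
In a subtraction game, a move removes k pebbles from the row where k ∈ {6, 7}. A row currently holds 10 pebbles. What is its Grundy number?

1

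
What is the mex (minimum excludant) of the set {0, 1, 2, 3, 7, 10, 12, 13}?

The values 0, 1, 2, 3 are all present; 4 is the first non-negative integer missing from the set.

4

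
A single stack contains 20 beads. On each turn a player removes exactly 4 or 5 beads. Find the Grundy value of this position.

0

Compute g(0), g(1), … for moves {4, 5}:
k:     0  1  2  3  4  5  6  7  8  9 10 11 12 13 14 15 16 17 18 19 20
g(k):  0  0  0  0  1  1  1  1  2  0  0  0  0  1  1  1  1  2  0  0  0
So g(20) = 0.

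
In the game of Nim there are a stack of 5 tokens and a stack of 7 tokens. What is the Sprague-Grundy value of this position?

Write each in binary and XOR column by column:
  101  (5)
  111  (7)
  ---
  010  (2)

2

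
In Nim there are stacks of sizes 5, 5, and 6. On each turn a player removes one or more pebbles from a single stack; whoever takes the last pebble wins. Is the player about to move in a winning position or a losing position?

Winning position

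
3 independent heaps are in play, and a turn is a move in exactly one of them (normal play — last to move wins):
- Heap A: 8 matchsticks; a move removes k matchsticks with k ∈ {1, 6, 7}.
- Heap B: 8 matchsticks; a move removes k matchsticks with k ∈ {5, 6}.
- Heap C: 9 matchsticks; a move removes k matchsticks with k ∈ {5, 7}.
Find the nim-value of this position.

Build the Grundy sequence for heap A with g(k) = mex{g(k−s) : s ∈ {1, 6, 7}, s ≤ k}:
g(0) = mex{} = 0
g(1) = mex{0} = 1
g(2) = mex{1} = 0
g(3) = mex{0} = 1
g(4) = mex{1} = 0
g(5) = mex{0} = 1
g(6) = mex{0,1} = 2
g(7) = mex{0,1,2} = 3
g(8) = mex{0,1,3} = 2
So g(8) = 2.
Build the Grundy sequence for heap B with g(k) = mex{g(k−s) : s ∈ {5, 6}, s ≤ k}:
k:     0  1  2  3  4  5  6  7  8
g(k):  0  0  0  0  0  1  1  1  1
So g(8) = 1.
Grundy values for heap C (subtraction set {5, 7}):
k:     0  1  2  3  4  5  6  7  8  9
g(k):  0  0  0  0  0  1  1  1  1  1
So g(9) = 1.
The value of a disjunctive sum is the nim-sum of the parts.
Combined value = 2 ⊕ 1 ⊕ 1 = 2.

2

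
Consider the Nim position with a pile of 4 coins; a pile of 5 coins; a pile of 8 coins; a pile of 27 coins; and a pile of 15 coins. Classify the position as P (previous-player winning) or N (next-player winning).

Nim-sum: 4 ^ 5 ^ 8 ^ 27 ^ 15 = 29.
The nim-sum is 29 ≠ 0, so this is an N-position: the player to move can win.

N-position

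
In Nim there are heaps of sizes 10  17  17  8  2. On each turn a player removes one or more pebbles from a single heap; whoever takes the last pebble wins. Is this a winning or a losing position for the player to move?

Losing position

Write each in binary and XOR column by column:
  01010  (10)
  10001  (17)
  10001  (17)
  01000  (8)
  00010  (2)
  -----
  00000  (0)
The nim-sum is 0, so this is a P-position: the player to move is in a losing position under optimal play.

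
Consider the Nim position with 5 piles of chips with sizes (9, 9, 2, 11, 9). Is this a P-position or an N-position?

P-position

Compute the nim-sum pairwise:
9 ⊕ 9 = 0
0 ⊕ 2 = 2
2 ⊕ 11 = 9
9 ⊕ 9 = 0
The nim-sum is 0, so this is a P-position: the player to move is in a losing position under optimal play.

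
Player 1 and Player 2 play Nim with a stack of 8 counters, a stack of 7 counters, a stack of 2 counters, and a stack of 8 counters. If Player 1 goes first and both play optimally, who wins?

Nim-sum: 8 ⊕ 7 ⊕ 2 ⊕ 8 = 5.
The nim-sum is 5 ≠ 0, so this is an N-position: the player to move can win; Player 1 has a winning move.

Player 1 wins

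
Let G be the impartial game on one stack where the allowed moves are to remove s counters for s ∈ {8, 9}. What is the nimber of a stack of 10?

Grundy values for subtraction set {8, 9}:
g(0) = mex{} = 0
g(1) = mex{} = 0
g(2) = mex{} = 0
g(3) = mex{} = 0
g(4) = mex{} = 0
g(5) = mex{} = 0
g(6) = mex{} = 0
g(7) = mex{} = 0
g(8) = mex{0} = 1
g(9) = mex{0} = 1
g(10) = mex{0} = 1
So g(10) = 1.

1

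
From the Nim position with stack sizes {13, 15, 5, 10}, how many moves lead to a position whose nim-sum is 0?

3

Nim-sum: 13 ⊕ 15 ⊕ 5 ⊕ 10 = 13.
The overall nim-sum is X = 13. A stack of size p has a winning move iff p XOR X < p (reduce it to p XOR X).
  13: 13 XOR 13 = 0 < 13 — winning move (to 0).
  15: 15 XOR 13 = 2 < 15 — winning move (to 2).
  5: 5 XOR 13 = 8 ≥ 5 — no move.
  10: 10 XOR 13 = 7 < 10 — winning move (to 7).
That gives 3 winning moves.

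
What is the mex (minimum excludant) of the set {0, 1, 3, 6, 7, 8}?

The values 0, 1 are all present; 2 is the first non-negative integer missing from the set.

2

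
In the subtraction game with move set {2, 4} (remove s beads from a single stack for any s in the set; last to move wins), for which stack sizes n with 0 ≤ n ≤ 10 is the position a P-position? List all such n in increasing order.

0, 1, 6, 7

Compute g(0), g(1), … for moves {2, 4}:
g(0) = mex{} = 0
g(1) = mex{} = 0
g(2) = mex{0} = 1
g(3) = mex{0} = 1
g(4) = mex{0,1} = 2
g(5) = mex{0,1} = 2
g(6) = mex{1,2} = 0
g(7) = mex{1,2} = 0
g(8) = mex{0,2} = 1
g(9) = mex{0,2} = 1
g(10) = mex{0,1} = 2
The P-positions (g = 0) in 0..10 are 0, 1, 6, 7.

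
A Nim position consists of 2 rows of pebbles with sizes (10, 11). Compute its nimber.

In binary:
  1010  (10)
  1011  (11)
  ----
  0001  (1)

1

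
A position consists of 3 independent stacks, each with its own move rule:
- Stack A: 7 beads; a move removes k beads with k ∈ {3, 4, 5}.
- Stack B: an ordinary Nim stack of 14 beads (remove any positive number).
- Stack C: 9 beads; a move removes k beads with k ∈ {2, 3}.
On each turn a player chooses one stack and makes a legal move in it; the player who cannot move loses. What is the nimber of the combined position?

14

Build the Grundy sequence for stack A with g(k) = mex{g(k−s) : s ∈ {3, 4, 5}, s ≤ k}:
g(0) = mex{} = 0
g(1) = mex{} = 0
g(2) = mex{} = 0
g(3) = mex{0} = 1
g(4) = mex{0} = 1
g(5) = mex{0} = 1
g(6) = mex{0,1} = 2
g(7) = mex{0,1} = 2
So g(7) = 2.
Stack B is a plain Nim stack of size 14, so its Grundy value is 14.
Build the Grundy sequence for stack C with g(k) = mex{g(k−s) : s ∈ {2, 3}, s ≤ k}:
g(0) = mex{} = 0
g(1) = mex{} = 0
g(2) = mex{0} = 1
g(3) = mex{0} = 1
g(4) = mex{0,1} = 2
g(5) = mex{1} = 0
g(6) = mex{1,2} = 0
g(7) = mex{0,2} = 1
g(8) = mex{0} = 1
g(9) = mex{0,1} = 2
So g(9) = 2.
The value of a disjunctive sum is the nim-sum of the parts.
Combined value = 2 XOR 14 XOR 2 = 14.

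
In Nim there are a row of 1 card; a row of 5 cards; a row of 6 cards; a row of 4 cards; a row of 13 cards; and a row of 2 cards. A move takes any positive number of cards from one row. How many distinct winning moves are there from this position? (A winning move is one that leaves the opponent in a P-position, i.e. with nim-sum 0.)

Nim-sum: 1 ⊕ 5 ⊕ 6 ⊕ 4 ⊕ 13 ⊕ 2 = 9.
The overall nim-sum is X = 9. A row of size p has a winning move iff p XOR X < p (reduce it to p XOR X).
  1: 1 XOR 9 = 8 ≥ 1 — no move.
  5: 5 XOR 9 = 12 ≥ 5 — no move.
  6: 6 XOR 9 = 15 ≥ 6 — no move.
  4: 4 XOR 9 = 13 ≥ 4 — no move.
  13: 13 XOR 9 = 4 < 13 — winning move (to 4).
  2: 2 XOR 9 = 11 ≥ 2 — no move.
That gives 1 winning move.

1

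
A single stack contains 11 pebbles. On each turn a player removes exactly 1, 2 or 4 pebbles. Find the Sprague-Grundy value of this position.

2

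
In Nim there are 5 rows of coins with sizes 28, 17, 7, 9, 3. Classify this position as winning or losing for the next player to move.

Compute the nim-sum pairwise:
28 ^ 17 = 13
13 ^ 7 = 10
10 ^ 9 = 3
3 ^ 3 = 0
The nim-sum is 0, so this is a P-position: the player to move is in a losing position under optimal play.

Losing position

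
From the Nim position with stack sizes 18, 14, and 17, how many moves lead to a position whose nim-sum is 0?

1

Bitwise XOR of the heap sizes:
  10010  (18)
  01110  (14)
  10001  (17)
  -----
  01101  (13)
The overall nim-sum is X = 13. A stack of size p has a winning move iff p XOR X < p (reduce it to p XOR X).
  18: 18 XOR 13 = 31 ≥ 18 — no move.
  14: 14 XOR 13 = 3 < 14 — winning move (to 3).
  17: 17 XOR 13 = 28 ≥ 17 — no move.
That gives 1 winning move.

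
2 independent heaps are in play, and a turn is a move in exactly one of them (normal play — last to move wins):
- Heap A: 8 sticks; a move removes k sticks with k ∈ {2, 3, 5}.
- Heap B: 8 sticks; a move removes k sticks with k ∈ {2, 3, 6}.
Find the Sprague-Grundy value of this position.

2

Grundy values for heap A (subtraction set {2, 3, 5}):
k:     0  1  2  3  4  5  6  7  8
g(k):  0  0  1  1  2  2  3  0  0
So g(8) = 0.
For heap B, compute g(0), g(1), … with moves {2, 3, 6}:
k:     0  1  2  3  4  5  6  7  8
g(k):  0  0  1  1  2  0  3  1  2
So g(8) = 2.
By the Sprague-Grundy theorem, the Grundy value of a sum of independent games is the XOR of the component values.
Combined value = 0 XOR 2 = 2.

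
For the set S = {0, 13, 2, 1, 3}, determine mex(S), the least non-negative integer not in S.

The values 0, 1, 2, 3 are all present; 4 is the first non-negative integer missing from the set.

4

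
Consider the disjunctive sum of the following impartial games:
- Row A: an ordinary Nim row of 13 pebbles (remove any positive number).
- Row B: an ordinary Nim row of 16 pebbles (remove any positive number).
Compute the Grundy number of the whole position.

29

Row A is a plain Nim row of size 13, so its Grundy value is 13.
Row B is a plain Nim row of size 16, so its Grundy value is 16.
The value of a disjunctive sum is the nim-sum of the parts.
Combined value = 13 ⊕ 16 = 29.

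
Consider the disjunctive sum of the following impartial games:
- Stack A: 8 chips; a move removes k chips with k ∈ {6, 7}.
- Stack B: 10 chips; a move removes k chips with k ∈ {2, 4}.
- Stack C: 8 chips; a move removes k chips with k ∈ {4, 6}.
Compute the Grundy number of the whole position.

Grundy values for stack A (subtraction set {6, 7}):
k:     0  1  2  3  4  5  6  7  8
g(k):  0  0  0  0  0  0  1  1  1
So g(8) = 1.
Build the Grundy sequence for stack B with g(k) = mex{g(k−s) : s ∈ {2, 4}, s ≤ k}:
g(0) = mex{} = 0
g(1) = mex{} = 0
g(2) = mex{0} = 1
g(3) = mex{0} = 1
g(4) = mex{0,1} = 2
g(5) = mex{0,1} = 2
g(6) = mex{1,2} = 0
g(7) = mex{1,2} = 0
g(8) = mex{0,2} = 1
g(9) = mex{0,2} = 1
g(10) = mex{0,1} = 2
So g(10) = 2.
Grundy values for stack C (subtraction set {4, 6}):
g(0) = mex{} = 0
g(1) = mex{} = 0
g(2) = mex{} = 0
g(3) = mex{} = 0
g(4) = mex{0} = 1
g(5) = mex{0} = 1
g(6) = mex{0} = 1
g(7) = mex{0} = 1
g(8) = mex{0,1} = 2
So g(8) = 2.
By the Sprague-Grundy theorem, the Grundy value of a sum of independent games is the XOR of the component values.
Combined value = 1 XOR 2 XOR 2 = 1.

1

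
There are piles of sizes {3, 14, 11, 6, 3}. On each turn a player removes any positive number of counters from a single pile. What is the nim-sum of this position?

3

Compute the nim-sum pairwise:
3 XOR 14 = 13
13 XOR 11 = 6
6 XOR 6 = 0
0 XOR 3 = 3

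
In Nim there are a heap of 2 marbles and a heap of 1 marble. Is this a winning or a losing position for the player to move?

Nim-sum: 2 ⊕ 1 = 3.
The nim-sum is 3 ≠ 0, so this is an N-position: the player to move can win.

Winning position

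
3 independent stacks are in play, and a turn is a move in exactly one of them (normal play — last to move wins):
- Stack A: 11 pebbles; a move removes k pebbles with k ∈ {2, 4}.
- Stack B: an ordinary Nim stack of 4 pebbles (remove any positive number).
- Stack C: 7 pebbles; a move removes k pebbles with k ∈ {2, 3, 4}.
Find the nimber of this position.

For stack A, compute g(0), g(1), … with moves {2, 4}:
g(0) = mex{} = 0
g(1) = mex{} = 0
g(2) = mex{0} = 1
g(3) = mex{0} = 1
g(4) = mex{0,1} = 2
g(5) = mex{0,1} = 2
g(6) = mex{1,2} = 0
g(7) = mex{1,2} = 0
g(8) = mex{0,2} = 1
g(9) = mex{0,2} = 1
g(10) = mex{0,1} = 2
g(11) = mex{0,1} = 2
So g(11) = 2.
Stack B is a plain Nim stack of size 4, so its Grundy value is 4.
Grundy values for stack C (subtraction set {2, 3, 4}):
g(0) = mex{} = 0
g(1) = mex{} = 0
g(2) = mex{0} = 1
g(3) = mex{0} = 1
g(4) = mex{0,1} = 2
g(5) = mex{0,1} = 2
g(6) = mex{1,2} = 0
g(7) = mex{1,2} = 0
So g(7) = 0.
By the Sprague-Grundy theorem, the Grundy value of a sum of independent games is the XOR of the component values.
Combined value = 2 XOR 4 XOR 0 = 6.

6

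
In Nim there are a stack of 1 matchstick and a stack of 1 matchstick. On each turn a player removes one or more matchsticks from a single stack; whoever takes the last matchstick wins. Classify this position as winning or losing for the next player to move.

Compute the nim-sum pairwise:
1 XOR 1 = 0
The nim-sum is 0, so this is a P-position: the player to move is in a losing position under optimal play.

Losing position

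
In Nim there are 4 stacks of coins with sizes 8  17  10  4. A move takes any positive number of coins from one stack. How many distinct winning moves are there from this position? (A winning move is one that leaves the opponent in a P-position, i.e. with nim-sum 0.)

Compute the nim-sum pairwise:
8 ⊕ 17 = 25
25 ⊕ 10 = 19
19 ⊕ 4 = 23
The overall nim-sum is X = 23. A stack of size p has a winning move iff p XOR X < p (reduce it to p XOR X).
  8: 8 XOR 23 = 31 ≥ 8 — no move.
  17: 17 XOR 23 = 6 < 17 — winning move (to 6).
  10: 10 XOR 23 = 29 ≥ 10 — no move.
  4: 4 XOR 23 = 19 ≥ 4 — no move.
That gives 1 winning move.

1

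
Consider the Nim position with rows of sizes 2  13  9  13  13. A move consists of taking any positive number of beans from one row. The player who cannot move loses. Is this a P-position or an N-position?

Nim-sum: 2 ⊕ 13 ⊕ 9 ⊕ 13 ⊕ 13 = 6.
The nim-sum is 6 ≠ 0, so this is an N-position: the player to move can win.

N-position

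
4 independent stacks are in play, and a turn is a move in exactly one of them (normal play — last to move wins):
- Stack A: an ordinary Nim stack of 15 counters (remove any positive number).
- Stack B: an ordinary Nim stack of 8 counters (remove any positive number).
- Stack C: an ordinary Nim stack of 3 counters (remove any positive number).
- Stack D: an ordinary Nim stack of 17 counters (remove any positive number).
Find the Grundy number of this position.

Stack A is a plain Nim stack of size 15, so its Grundy value is 15.
Stack B is a plain Nim stack of size 8, so its Grundy value is 8.
Stack C is a plain Nim stack of size 3, so its Grundy value is 3.
Stack D is a plain Nim stack of size 17, so its Grundy value is 17.
The value of a disjunctive sum is the nim-sum of the parts.
Combined value = 15 ⊕ 8 ⊕ 3 ⊕ 17 = 21.

21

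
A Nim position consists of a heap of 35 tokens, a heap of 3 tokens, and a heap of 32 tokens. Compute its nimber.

0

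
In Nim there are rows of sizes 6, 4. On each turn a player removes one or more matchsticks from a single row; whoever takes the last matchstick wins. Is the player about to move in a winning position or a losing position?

Compute the nim-sum pairwise:
6 ^ 4 = 2
The nim-sum is 2 ≠ 0, so this is an N-position: the player to move can win.

Winning position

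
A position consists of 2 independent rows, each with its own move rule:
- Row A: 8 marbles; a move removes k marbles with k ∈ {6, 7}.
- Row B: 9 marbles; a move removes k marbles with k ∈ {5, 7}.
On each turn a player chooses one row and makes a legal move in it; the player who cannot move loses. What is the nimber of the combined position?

Build the Grundy sequence for row A with g(k) = mex{g(k−s) : s ∈ {6, 7}, s ≤ k}:
k:     0  1  2  3  4  5  6  7  8
g(k):  0  0  0  0  0  0  1  1  1
So g(8) = 1.
Grundy values for row B (subtraction set {5, 7}):
k:     0  1  2  3  4  5  6  7  8  9
g(k):  0  0  0  0  0  1  1  1  1  1
So g(9) = 1.
The value of a disjunctive sum is the nim-sum of the parts.
Combined value = 1 ⊕ 1 = 0.

0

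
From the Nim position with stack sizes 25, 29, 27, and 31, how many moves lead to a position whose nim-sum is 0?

0

Compute the nim-sum pairwise:
25 ^ 29 = 4
4 ^ 27 = 31
31 ^ 31 = 0
The nim-sum is already 0, so every move leaves a nonzero nim-sum — there are no winning moves.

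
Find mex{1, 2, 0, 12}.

3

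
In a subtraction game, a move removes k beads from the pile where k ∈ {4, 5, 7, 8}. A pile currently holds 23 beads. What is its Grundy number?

Grundy values for subtraction set {4, 5, 7, 8}:
k:     0  1  2  3  4  5  6  7  8  9 10 11 12 13 14 15 16 17 18 19 20 21 22 23
g(k):  0  0  0  0  1  1  1  1  2  2  2  2  0  0  0  0  1  1  1  1  2  2  2  2
So g(23) = 2.

2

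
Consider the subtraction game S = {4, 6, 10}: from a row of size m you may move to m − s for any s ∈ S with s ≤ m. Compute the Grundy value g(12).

3

Build the Grundy sequence with g(k) = mex{g(k−s) : s ∈ {4, 6, 10}, s ≤ k}:
g(0) = mex{} = 0
g(1) = mex{} = 0
g(2) = mex{} = 0
g(3) = mex{} = 0
g(4) = mex{0} = 1
g(5) = mex{0} = 1
g(6) = mex{0} = 1
g(7) = mex{0} = 1
g(8) = mex{0,1} = 2
g(9) = mex{0,1} = 2
g(10) = mex{0,1} = 2
g(11) = mex{0,1} = 2
g(12) = mex{0,1,2} = 3
So g(12) = 3.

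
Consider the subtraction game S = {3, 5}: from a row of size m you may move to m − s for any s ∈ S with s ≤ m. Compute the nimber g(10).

Build the Grundy sequence with g(k) = mex{g(k−s) : s ∈ {3, 5}, s ≤ k}:
k:     0  1  2  3  4  5  6  7  8  9 10
g(k):  0  0  0  1  1  1  2  2  0  0  0
So g(10) = 0.

0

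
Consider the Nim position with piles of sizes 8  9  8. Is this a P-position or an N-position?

N-position

Nim-sum: 8 XOR 9 XOR 8 = 9.
The nim-sum is 9 ≠ 0, so this is an N-position: the player to move can win.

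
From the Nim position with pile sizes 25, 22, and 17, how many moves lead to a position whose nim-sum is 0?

3

Nim-sum: 25 ^ 22 ^ 17 = 30.
The overall nim-sum is X = 30. A pile of size p has a winning move iff p XOR X < p (reduce it to p XOR X).
  25: 25 XOR 30 = 7 < 25 — winning move (to 7).
  22: 22 XOR 30 = 8 < 22 — winning move (to 8).
  17: 17 XOR 30 = 15 < 17 — winning move (to 15).
That gives 3 winning moves.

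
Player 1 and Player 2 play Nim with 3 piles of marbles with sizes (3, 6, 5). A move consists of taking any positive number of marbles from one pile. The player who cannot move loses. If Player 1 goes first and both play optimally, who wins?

Player 2 wins

Bitwise XOR of the heap sizes:
  011  (3)
  110  (6)
  101  (5)
  ---
  000  (0)
The nim-sum is 0, so this is a P-position: the player to move is in a losing position under optimal play; Player 1 is about to move from it and so loses — Player 2 wins.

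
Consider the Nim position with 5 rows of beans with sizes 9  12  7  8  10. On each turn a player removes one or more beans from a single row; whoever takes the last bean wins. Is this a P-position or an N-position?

P-position

In binary:
  1001  (9)
  1100  (12)
  0111  (7)
  1000  (8)
  1010  (10)
  ----
  0000  (0)
The nim-sum is 0, so this is a P-position: the player to move is in a losing position under optimal play.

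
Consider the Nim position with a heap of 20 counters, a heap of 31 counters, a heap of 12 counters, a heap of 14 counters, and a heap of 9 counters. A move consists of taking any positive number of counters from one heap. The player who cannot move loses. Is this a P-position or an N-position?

Nim-sum: 20 ⊕ 31 ⊕ 12 ⊕ 14 ⊕ 9 = 0.
The nim-sum is 0, so this is a P-position: the player to move is in a losing position under optimal play.

P-position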